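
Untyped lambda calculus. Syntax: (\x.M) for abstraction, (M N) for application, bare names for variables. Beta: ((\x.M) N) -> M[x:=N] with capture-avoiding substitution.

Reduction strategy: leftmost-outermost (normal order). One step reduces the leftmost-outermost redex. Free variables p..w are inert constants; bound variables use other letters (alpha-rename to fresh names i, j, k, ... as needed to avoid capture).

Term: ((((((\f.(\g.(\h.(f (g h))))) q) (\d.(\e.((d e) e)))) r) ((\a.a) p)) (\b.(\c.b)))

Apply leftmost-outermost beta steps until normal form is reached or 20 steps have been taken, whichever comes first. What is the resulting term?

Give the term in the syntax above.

Step 0: ((((((\f.(\g.(\h.(f (g h))))) q) (\d.(\e.((d e) e)))) r) ((\a.a) p)) (\b.(\c.b)))
Step 1: (((((\g.(\h.(q (g h)))) (\d.(\e.((d e) e)))) r) ((\a.a) p)) (\b.(\c.b)))
Step 2: ((((\h.(q ((\d.(\e.((d e) e))) h))) r) ((\a.a) p)) (\b.(\c.b)))
Step 3: (((q ((\d.(\e.((d e) e))) r)) ((\a.a) p)) (\b.(\c.b)))
Step 4: (((q (\e.((r e) e))) ((\a.a) p)) (\b.(\c.b)))
Step 5: (((q (\e.((r e) e))) p) (\b.(\c.b)))

Answer: (((q (\e.((r e) e))) p) (\b.(\c.b)))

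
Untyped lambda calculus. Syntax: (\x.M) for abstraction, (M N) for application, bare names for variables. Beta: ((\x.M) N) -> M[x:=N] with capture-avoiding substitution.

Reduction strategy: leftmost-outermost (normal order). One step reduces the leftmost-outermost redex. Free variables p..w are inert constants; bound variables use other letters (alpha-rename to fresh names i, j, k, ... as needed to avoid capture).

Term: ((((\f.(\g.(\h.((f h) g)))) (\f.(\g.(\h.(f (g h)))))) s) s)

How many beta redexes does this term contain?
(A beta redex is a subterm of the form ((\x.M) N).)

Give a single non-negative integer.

Answer: 1

Derivation:
Term: ((((\f.(\g.(\h.((f h) g)))) (\f.(\g.(\h.(f (g h)))))) s) s)
  Redex: ((\f.(\g.(\h.((f h) g)))) (\f.(\g.(\h.(f (g h))))))
Total redexes: 1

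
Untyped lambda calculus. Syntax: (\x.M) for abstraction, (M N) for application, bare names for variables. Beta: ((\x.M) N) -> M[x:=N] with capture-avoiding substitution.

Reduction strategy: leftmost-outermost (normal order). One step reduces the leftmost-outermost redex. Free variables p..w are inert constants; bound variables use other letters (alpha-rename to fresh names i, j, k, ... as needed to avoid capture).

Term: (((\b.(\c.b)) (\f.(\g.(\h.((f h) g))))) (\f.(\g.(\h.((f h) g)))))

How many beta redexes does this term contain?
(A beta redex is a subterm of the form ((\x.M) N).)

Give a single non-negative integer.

Term: (((\b.(\c.b)) (\f.(\g.(\h.((f h) g))))) (\f.(\g.(\h.((f h) g)))))
  Redex: ((\b.(\c.b)) (\f.(\g.(\h.((f h) g)))))
Total redexes: 1

Answer: 1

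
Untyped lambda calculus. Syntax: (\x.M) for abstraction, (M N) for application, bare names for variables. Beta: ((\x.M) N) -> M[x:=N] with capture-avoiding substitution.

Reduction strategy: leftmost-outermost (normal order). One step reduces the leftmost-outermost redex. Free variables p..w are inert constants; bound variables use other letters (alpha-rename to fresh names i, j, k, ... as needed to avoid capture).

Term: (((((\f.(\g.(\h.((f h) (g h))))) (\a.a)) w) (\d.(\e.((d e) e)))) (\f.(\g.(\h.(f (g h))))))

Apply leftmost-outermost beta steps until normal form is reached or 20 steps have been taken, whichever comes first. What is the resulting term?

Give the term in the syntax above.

Step 0: (((((\f.(\g.(\h.((f h) (g h))))) (\a.a)) w) (\d.(\e.((d e) e)))) (\f.(\g.(\h.(f (g h))))))
Step 1: ((((\g.(\h.(((\a.a) h) (g h)))) w) (\d.(\e.((d e) e)))) (\f.(\g.(\h.(f (g h))))))
Step 2: (((\h.(((\a.a) h) (w h))) (\d.(\e.((d e) e)))) (\f.(\g.(\h.(f (g h))))))
Step 3: ((((\a.a) (\d.(\e.((d e) e)))) (w (\d.(\e.((d e) e))))) (\f.(\g.(\h.(f (g h))))))
Step 4: (((\d.(\e.((d e) e))) (w (\d.(\e.((d e) e))))) (\f.(\g.(\h.(f (g h))))))
Step 5: ((\e.(((w (\d.(\e.((d e) e)))) e) e)) (\f.(\g.(\h.(f (g h))))))
Step 6: (((w (\d.(\e.((d e) e)))) (\f.(\g.(\h.(f (g h)))))) (\f.(\g.(\h.(f (g h))))))

Answer: (((w (\d.(\e.((d e) e)))) (\f.(\g.(\h.(f (g h)))))) (\f.(\g.(\h.(f (g h))))))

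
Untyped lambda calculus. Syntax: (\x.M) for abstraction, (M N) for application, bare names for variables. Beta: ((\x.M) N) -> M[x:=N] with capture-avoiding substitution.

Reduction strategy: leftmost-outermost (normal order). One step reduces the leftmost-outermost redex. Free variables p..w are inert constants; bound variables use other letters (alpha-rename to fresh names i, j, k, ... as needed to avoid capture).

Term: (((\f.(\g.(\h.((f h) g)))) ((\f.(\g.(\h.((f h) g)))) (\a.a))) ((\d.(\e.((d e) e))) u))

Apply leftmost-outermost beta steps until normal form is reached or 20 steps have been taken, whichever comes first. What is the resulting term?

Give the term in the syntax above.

Step 0: (((\f.(\g.(\h.((f h) g)))) ((\f.(\g.(\h.((f h) g)))) (\a.a))) ((\d.(\e.((d e) e))) u))
Step 1: ((\g.(\h.((((\f.(\g.(\h.((f h) g)))) (\a.a)) h) g))) ((\d.(\e.((d e) e))) u))
Step 2: (\h.((((\f.(\g.(\h.((f h) g)))) (\a.a)) h) ((\d.(\e.((d e) e))) u)))
Step 3: (\h.(((\g.(\h.(((\a.a) h) g))) h) ((\d.(\e.((d e) e))) u)))
Step 4: (\h.((\i.(((\a.a) i) h)) ((\d.(\e.((d e) e))) u)))
Step 5: (\h.(((\a.a) ((\d.(\e.((d e) e))) u)) h))
Step 6: (\h.(((\d.(\e.((d e) e))) u) h))
Step 7: (\h.((\e.((u e) e)) h))
Step 8: (\h.((u h) h))

Answer: (\h.((u h) h))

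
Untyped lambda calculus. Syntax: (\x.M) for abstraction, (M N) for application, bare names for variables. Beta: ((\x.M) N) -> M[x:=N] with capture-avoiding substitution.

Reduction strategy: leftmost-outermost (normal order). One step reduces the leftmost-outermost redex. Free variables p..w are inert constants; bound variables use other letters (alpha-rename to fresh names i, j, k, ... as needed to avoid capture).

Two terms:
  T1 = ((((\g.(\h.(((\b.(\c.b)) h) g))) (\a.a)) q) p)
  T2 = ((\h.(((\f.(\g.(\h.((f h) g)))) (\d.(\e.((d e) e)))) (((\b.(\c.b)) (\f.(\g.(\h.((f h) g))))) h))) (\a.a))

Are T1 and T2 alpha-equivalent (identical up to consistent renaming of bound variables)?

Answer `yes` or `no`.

Answer: no

Derivation:
Term 1: ((((\g.(\h.(((\b.(\c.b)) h) g))) (\a.a)) q) p)
Term 2: ((\h.(((\f.(\g.(\h.((f h) g)))) (\d.(\e.((d e) e)))) (((\b.(\c.b)) (\f.(\g.(\h.((f h) g))))) h))) (\a.a))
Alpha-equivalence: compare structure up to binder renaming.
Result: False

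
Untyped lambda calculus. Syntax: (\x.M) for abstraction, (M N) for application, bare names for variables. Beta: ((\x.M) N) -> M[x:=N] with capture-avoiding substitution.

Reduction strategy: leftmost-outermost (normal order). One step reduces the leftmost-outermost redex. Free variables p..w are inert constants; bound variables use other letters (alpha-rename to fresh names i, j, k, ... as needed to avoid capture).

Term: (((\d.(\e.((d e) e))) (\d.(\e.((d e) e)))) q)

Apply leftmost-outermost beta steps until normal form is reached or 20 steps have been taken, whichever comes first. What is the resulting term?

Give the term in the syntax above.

Step 0: (((\d.(\e.((d e) e))) (\d.(\e.((d e) e)))) q)
Step 1: ((\e.(((\d.(\e.((d e) e))) e) e)) q)
Step 2: (((\d.(\e.((d e) e))) q) q)
Step 3: ((\e.((q e) e)) q)
Step 4: ((q q) q)

Answer: ((q q) q)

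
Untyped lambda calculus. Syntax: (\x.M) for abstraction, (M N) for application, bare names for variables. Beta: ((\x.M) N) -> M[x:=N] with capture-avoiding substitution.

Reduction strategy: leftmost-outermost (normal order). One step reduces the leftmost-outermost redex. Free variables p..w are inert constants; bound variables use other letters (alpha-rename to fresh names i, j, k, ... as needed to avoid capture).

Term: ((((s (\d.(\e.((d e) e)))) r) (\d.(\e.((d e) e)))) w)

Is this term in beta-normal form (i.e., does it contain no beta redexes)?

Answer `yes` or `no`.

Answer: yes

Derivation:
Term: ((((s (\d.(\e.((d e) e)))) r) (\d.(\e.((d e) e)))) w)
No beta redexes found.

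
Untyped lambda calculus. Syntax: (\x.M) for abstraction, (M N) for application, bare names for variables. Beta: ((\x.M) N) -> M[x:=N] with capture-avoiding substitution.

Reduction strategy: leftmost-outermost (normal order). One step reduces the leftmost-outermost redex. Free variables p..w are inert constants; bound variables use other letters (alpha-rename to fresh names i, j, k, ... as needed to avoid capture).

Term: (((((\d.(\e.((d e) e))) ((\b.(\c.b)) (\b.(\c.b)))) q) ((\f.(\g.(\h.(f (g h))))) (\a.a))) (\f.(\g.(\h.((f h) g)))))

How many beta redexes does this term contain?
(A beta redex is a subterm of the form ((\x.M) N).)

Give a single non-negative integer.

Term: (((((\d.(\e.((d e) e))) ((\b.(\c.b)) (\b.(\c.b)))) q) ((\f.(\g.(\h.(f (g h))))) (\a.a))) (\f.(\g.(\h.((f h) g)))))
  Redex: ((\d.(\e.((d e) e))) ((\b.(\c.b)) (\b.(\c.b))))
  Redex: ((\b.(\c.b)) (\b.(\c.b)))
  Redex: ((\f.(\g.(\h.(f (g h))))) (\a.a))
Total redexes: 3

Answer: 3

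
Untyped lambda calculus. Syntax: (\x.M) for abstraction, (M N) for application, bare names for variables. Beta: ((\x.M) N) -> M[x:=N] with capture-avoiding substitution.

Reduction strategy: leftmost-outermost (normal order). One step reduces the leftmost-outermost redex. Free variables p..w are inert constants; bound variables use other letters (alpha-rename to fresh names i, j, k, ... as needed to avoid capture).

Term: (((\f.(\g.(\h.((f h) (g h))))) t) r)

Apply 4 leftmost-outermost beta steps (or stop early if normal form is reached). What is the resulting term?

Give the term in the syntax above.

Answer: (\h.((t h) (r h)))

Derivation:
Step 0: (((\f.(\g.(\h.((f h) (g h))))) t) r)
Step 1: ((\g.(\h.((t h) (g h)))) r)
Step 2: (\h.((t h) (r h)))
Step 3: (normal form reached)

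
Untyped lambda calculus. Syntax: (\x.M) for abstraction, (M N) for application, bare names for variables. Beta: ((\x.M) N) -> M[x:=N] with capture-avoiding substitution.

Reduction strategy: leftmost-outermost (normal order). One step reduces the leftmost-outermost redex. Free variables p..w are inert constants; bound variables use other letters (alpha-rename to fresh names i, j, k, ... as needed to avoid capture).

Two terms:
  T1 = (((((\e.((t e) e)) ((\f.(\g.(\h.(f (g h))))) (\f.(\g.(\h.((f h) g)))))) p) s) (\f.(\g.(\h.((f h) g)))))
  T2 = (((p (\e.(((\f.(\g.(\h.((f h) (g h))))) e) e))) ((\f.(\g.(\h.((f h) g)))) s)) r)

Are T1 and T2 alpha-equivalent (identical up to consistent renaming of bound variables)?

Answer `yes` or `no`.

Answer: no

Derivation:
Term 1: (((((\e.((t e) e)) ((\f.(\g.(\h.(f (g h))))) (\f.(\g.(\h.((f h) g)))))) p) s) (\f.(\g.(\h.((f h) g)))))
Term 2: (((p (\e.(((\f.(\g.(\h.((f h) (g h))))) e) e))) ((\f.(\g.(\h.((f h) g)))) s)) r)
Alpha-equivalence: compare structure up to binder renaming.
Result: False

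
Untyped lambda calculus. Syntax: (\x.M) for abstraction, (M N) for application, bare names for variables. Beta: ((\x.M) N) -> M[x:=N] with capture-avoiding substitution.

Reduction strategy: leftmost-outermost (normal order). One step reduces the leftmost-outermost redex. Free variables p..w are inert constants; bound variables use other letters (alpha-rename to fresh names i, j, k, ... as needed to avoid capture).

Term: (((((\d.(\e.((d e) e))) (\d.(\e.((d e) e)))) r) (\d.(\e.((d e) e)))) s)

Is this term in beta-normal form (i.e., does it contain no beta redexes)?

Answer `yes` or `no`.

Answer: no

Derivation:
Term: (((((\d.(\e.((d e) e))) (\d.(\e.((d e) e)))) r) (\d.(\e.((d e) e)))) s)
Found 1 beta redex(es).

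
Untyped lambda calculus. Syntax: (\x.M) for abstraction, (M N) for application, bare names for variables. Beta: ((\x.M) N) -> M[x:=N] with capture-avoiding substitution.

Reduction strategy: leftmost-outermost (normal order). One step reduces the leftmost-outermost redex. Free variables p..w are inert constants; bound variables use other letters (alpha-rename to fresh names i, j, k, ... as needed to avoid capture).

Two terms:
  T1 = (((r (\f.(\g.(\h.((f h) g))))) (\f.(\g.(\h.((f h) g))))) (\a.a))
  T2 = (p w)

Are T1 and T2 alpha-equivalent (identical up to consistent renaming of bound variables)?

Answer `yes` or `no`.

Term 1: (((r (\f.(\g.(\h.((f h) g))))) (\f.(\g.(\h.((f h) g))))) (\a.a))
Term 2: (p w)
Alpha-equivalence: compare structure up to binder renaming.
Result: False

Answer: no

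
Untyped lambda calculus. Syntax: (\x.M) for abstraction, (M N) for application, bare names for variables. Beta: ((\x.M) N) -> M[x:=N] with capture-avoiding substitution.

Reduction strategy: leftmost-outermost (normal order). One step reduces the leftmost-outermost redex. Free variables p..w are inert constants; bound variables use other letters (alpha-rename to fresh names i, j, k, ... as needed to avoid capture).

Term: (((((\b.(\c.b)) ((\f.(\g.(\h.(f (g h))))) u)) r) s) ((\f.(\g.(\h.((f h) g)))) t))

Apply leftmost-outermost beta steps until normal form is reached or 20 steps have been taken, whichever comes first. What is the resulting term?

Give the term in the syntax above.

Answer: (u (s (\g.(\h.((t h) g)))))

Derivation:
Step 0: (((((\b.(\c.b)) ((\f.(\g.(\h.(f (g h))))) u)) r) s) ((\f.(\g.(\h.((f h) g)))) t))
Step 1: ((((\c.((\f.(\g.(\h.(f (g h))))) u)) r) s) ((\f.(\g.(\h.((f h) g)))) t))
Step 2: ((((\f.(\g.(\h.(f (g h))))) u) s) ((\f.(\g.(\h.((f h) g)))) t))
Step 3: (((\g.(\h.(u (g h)))) s) ((\f.(\g.(\h.((f h) g)))) t))
Step 4: ((\h.(u (s h))) ((\f.(\g.(\h.((f h) g)))) t))
Step 5: (u (s ((\f.(\g.(\h.((f h) g)))) t)))
Step 6: (u (s (\g.(\h.((t h) g)))))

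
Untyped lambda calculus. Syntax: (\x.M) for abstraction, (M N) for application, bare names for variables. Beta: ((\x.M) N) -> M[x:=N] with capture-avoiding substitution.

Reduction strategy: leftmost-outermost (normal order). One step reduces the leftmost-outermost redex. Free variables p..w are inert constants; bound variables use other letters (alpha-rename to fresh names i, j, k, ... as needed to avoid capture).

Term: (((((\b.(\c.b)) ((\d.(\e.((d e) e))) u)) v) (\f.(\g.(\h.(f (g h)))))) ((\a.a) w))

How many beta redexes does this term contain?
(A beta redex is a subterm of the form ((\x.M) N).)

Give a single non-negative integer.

Term: (((((\b.(\c.b)) ((\d.(\e.((d e) e))) u)) v) (\f.(\g.(\h.(f (g h)))))) ((\a.a) w))
  Redex: ((\b.(\c.b)) ((\d.(\e.((d e) e))) u))
  Redex: ((\d.(\e.((d e) e))) u)
  Redex: ((\a.a) w)
Total redexes: 3

Answer: 3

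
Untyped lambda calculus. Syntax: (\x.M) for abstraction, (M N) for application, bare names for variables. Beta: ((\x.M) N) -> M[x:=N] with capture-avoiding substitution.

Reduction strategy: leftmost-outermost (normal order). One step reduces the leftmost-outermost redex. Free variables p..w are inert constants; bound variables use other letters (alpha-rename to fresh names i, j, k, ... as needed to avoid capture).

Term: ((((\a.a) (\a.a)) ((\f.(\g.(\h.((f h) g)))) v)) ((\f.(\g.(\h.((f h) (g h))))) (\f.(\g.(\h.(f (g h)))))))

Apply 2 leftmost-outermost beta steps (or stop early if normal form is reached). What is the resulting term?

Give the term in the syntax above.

Step 0: ((((\a.a) (\a.a)) ((\f.(\g.(\h.((f h) g)))) v)) ((\f.(\g.(\h.((f h) (g h))))) (\f.(\g.(\h.(f (g h)))))))
Step 1: (((\a.a) ((\f.(\g.(\h.((f h) g)))) v)) ((\f.(\g.(\h.((f h) (g h))))) (\f.(\g.(\h.(f (g h)))))))
Step 2: (((\f.(\g.(\h.((f h) g)))) v) ((\f.(\g.(\h.((f h) (g h))))) (\f.(\g.(\h.(f (g h)))))))

Answer: (((\f.(\g.(\h.((f h) g)))) v) ((\f.(\g.(\h.((f h) (g h))))) (\f.(\g.(\h.(f (g h)))))))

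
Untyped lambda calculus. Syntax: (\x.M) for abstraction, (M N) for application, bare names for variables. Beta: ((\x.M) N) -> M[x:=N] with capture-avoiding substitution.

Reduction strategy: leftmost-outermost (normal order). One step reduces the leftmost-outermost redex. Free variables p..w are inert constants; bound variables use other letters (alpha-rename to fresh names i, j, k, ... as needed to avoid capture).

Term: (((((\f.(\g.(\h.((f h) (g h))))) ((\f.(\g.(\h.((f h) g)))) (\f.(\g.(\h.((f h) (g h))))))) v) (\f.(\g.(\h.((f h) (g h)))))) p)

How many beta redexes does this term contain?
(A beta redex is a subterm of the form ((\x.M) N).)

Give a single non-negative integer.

Term: (((((\f.(\g.(\h.((f h) (g h))))) ((\f.(\g.(\h.((f h) g)))) (\f.(\g.(\h.((f h) (g h))))))) v) (\f.(\g.(\h.((f h) (g h)))))) p)
  Redex: ((\f.(\g.(\h.((f h) (g h))))) ((\f.(\g.(\h.((f h) g)))) (\f.(\g.(\h.((f h) (g h)))))))
  Redex: ((\f.(\g.(\h.((f h) g)))) (\f.(\g.(\h.((f h) (g h))))))
Total redexes: 2

Answer: 2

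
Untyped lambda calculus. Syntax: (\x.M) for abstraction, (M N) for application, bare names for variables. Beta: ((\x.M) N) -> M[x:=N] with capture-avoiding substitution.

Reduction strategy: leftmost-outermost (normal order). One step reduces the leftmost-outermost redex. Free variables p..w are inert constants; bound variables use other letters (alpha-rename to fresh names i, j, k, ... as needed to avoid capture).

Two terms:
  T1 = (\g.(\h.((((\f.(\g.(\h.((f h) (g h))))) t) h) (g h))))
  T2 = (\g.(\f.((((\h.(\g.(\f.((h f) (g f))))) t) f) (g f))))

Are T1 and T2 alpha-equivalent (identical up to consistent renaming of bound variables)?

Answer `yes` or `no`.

Term 1: (\g.(\h.((((\f.(\g.(\h.((f h) (g h))))) t) h) (g h))))
Term 2: (\g.(\f.((((\h.(\g.(\f.((h f) (g f))))) t) f) (g f))))
Alpha-equivalence: compare structure up to binder renaming.
Result: True

Answer: yes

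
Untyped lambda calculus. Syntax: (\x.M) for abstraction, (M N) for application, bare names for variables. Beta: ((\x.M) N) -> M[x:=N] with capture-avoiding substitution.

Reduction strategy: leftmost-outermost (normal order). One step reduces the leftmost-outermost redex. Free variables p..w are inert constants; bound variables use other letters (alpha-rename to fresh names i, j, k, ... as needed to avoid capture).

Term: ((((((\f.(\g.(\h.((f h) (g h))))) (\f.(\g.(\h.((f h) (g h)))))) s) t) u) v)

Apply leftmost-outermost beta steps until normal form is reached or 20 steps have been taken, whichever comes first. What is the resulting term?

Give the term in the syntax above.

Answer: (((t u) ((s t) u)) v)

Derivation:
Step 0: ((((((\f.(\g.(\h.((f h) (g h))))) (\f.(\g.(\h.((f h) (g h)))))) s) t) u) v)
Step 1: (((((\g.(\h.(((\f.(\g.(\h.((f h) (g h))))) h) (g h)))) s) t) u) v)
Step 2: ((((\h.(((\f.(\g.(\h.((f h) (g h))))) h) (s h))) t) u) v)
Step 3: (((((\f.(\g.(\h.((f h) (g h))))) t) (s t)) u) v)
Step 4: ((((\g.(\h.((t h) (g h)))) (s t)) u) v)
Step 5: (((\h.((t h) ((s t) h))) u) v)
Step 6: (((t u) ((s t) u)) v)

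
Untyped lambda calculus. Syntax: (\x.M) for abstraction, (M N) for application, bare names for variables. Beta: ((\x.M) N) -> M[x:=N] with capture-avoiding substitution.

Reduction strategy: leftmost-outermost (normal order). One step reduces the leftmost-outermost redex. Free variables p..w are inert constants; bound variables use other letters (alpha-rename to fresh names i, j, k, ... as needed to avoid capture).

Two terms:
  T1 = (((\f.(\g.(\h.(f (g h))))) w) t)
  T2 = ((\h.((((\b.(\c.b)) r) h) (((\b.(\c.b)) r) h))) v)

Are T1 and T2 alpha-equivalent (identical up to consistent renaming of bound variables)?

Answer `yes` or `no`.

Answer: no

Derivation:
Term 1: (((\f.(\g.(\h.(f (g h))))) w) t)
Term 2: ((\h.((((\b.(\c.b)) r) h) (((\b.(\c.b)) r) h))) v)
Alpha-equivalence: compare structure up to binder renaming.
Result: False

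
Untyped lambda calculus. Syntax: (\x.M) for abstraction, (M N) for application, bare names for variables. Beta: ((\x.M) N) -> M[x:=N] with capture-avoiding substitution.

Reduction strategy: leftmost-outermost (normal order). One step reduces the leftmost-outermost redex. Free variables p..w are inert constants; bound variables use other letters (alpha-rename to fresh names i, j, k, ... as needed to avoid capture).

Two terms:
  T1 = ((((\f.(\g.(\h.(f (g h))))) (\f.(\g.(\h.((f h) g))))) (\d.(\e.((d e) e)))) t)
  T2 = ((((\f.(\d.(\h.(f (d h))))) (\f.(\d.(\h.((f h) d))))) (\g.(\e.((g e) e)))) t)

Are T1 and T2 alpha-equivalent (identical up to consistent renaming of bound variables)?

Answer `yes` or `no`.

Term 1: ((((\f.(\g.(\h.(f (g h))))) (\f.(\g.(\h.((f h) g))))) (\d.(\e.((d e) e)))) t)
Term 2: ((((\f.(\d.(\h.(f (d h))))) (\f.(\d.(\h.((f h) d))))) (\g.(\e.((g e) e)))) t)
Alpha-equivalence: compare structure up to binder renaming.
Result: True

Answer: yes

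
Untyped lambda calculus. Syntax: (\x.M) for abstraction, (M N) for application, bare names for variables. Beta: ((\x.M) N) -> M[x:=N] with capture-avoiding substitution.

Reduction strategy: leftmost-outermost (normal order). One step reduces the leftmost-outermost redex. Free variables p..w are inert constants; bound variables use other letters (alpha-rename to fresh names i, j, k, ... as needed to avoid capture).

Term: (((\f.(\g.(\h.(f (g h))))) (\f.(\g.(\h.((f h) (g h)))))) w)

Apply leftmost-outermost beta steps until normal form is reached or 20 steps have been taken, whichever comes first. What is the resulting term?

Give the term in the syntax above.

Step 0: (((\f.(\g.(\h.(f (g h))))) (\f.(\g.(\h.((f h) (g h)))))) w)
Step 1: ((\g.(\h.((\f.(\g.(\h.((f h) (g h))))) (g h)))) w)
Step 2: (\h.((\f.(\g.(\h.((f h) (g h))))) (w h)))
Step 3: (\h.(\g.(\i.(((w h) i) (g i)))))

Answer: (\h.(\g.(\i.(((w h) i) (g i)))))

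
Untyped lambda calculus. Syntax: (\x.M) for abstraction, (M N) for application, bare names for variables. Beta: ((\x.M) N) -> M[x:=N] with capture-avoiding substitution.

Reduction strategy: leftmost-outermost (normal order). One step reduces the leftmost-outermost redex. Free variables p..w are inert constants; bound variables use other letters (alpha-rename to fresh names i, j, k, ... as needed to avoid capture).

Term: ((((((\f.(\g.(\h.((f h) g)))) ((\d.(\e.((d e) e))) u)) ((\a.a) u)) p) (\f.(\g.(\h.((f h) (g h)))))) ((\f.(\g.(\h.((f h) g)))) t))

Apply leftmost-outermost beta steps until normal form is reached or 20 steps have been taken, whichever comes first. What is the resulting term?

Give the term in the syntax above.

Answer: (((((u p) p) u) (\f.(\g.(\h.((f h) (g h)))))) (\g.(\h.((t h) g))))

Derivation:
Step 0: ((((((\f.(\g.(\h.((f h) g)))) ((\d.(\e.((d e) e))) u)) ((\a.a) u)) p) (\f.(\g.(\h.((f h) (g h)))))) ((\f.(\g.(\h.((f h) g)))) t))
Step 1: (((((\g.(\h.((((\d.(\e.((d e) e))) u) h) g))) ((\a.a) u)) p) (\f.(\g.(\h.((f h) (g h)))))) ((\f.(\g.(\h.((f h) g)))) t))
Step 2: ((((\h.((((\d.(\e.((d e) e))) u) h) ((\a.a) u))) p) (\f.(\g.(\h.((f h) (g h)))))) ((\f.(\g.(\h.((f h) g)))) t))
Step 3: ((((((\d.(\e.((d e) e))) u) p) ((\a.a) u)) (\f.(\g.(\h.((f h) (g h)))))) ((\f.(\g.(\h.((f h) g)))) t))
Step 4: (((((\e.((u e) e)) p) ((\a.a) u)) (\f.(\g.(\h.((f h) (g h)))))) ((\f.(\g.(\h.((f h) g)))) t))
Step 5: (((((u p) p) ((\a.a) u)) (\f.(\g.(\h.((f h) (g h)))))) ((\f.(\g.(\h.((f h) g)))) t))
Step 6: (((((u p) p) u) (\f.(\g.(\h.((f h) (g h)))))) ((\f.(\g.(\h.((f h) g)))) t))
Step 7: (((((u p) p) u) (\f.(\g.(\h.((f h) (g h)))))) (\g.(\h.((t h) g))))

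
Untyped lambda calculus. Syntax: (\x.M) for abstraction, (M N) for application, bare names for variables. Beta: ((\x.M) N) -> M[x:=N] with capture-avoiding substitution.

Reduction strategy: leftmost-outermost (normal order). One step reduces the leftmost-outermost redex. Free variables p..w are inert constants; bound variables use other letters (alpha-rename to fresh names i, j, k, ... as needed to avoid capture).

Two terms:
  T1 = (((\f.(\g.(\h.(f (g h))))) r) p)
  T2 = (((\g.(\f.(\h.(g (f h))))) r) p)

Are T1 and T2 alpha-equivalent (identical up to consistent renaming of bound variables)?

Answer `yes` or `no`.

Answer: yes

Derivation:
Term 1: (((\f.(\g.(\h.(f (g h))))) r) p)
Term 2: (((\g.(\f.(\h.(g (f h))))) r) p)
Alpha-equivalence: compare structure up to binder renaming.
Result: True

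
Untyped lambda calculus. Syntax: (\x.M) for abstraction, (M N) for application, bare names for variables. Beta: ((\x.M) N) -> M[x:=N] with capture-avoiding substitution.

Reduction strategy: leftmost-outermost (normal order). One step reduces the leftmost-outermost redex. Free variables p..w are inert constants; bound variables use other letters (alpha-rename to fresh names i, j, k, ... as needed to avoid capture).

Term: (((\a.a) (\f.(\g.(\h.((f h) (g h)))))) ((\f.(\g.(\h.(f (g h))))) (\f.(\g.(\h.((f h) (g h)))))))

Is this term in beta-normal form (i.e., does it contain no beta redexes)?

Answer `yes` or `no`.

Term: (((\a.a) (\f.(\g.(\h.((f h) (g h)))))) ((\f.(\g.(\h.(f (g h))))) (\f.(\g.(\h.((f h) (g h)))))))
Found 2 beta redex(es).

Answer: no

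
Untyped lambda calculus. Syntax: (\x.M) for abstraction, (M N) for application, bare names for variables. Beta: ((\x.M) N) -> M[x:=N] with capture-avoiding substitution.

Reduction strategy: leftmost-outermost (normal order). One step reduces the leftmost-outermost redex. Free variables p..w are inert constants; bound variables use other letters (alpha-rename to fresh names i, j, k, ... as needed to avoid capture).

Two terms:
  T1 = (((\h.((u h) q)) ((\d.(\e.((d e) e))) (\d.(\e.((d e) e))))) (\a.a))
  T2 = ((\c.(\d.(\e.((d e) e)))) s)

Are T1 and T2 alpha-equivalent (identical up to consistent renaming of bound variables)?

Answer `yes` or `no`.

Term 1: (((\h.((u h) q)) ((\d.(\e.((d e) e))) (\d.(\e.((d e) e))))) (\a.a))
Term 2: ((\c.(\d.(\e.((d e) e)))) s)
Alpha-equivalence: compare structure up to binder renaming.
Result: False

Answer: no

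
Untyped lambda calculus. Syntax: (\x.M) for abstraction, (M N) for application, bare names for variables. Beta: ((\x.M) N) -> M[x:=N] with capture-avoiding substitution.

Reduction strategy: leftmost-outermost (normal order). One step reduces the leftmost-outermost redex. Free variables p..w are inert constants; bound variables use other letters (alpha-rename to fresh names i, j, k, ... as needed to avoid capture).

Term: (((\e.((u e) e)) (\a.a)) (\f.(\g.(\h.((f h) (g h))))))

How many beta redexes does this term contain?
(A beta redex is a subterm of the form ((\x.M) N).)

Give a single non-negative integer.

Term: (((\e.((u e) e)) (\a.a)) (\f.(\g.(\h.((f h) (g h))))))
  Redex: ((\e.((u e) e)) (\a.a))
Total redexes: 1

Answer: 1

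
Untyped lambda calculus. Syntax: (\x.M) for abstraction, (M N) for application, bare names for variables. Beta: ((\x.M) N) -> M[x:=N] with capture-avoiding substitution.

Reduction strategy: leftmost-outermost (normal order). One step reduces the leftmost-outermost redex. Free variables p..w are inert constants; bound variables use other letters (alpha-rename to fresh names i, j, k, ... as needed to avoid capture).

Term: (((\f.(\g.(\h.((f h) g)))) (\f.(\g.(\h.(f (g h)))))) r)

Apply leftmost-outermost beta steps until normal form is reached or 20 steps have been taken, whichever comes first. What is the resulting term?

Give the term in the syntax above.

Answer: (\h.(\i.(h (r i))))

Derivation:
Step 0: (((\f.(\g.(\h.((f h) g)))) (\f.(\g.(\h.(f (g h)))))) r)
Step 1: ((\g.(\h.(((\f.(\g.(\h.(f (g h))))) h) g))) r)
Step 2: (\h.(((\f.(\g.(\h.(f (g h))))) h) r))
Step 3: (\h.((\g.(\i.(h (g i)))) r))
Step 4: (\h.(\i.(h (r i))))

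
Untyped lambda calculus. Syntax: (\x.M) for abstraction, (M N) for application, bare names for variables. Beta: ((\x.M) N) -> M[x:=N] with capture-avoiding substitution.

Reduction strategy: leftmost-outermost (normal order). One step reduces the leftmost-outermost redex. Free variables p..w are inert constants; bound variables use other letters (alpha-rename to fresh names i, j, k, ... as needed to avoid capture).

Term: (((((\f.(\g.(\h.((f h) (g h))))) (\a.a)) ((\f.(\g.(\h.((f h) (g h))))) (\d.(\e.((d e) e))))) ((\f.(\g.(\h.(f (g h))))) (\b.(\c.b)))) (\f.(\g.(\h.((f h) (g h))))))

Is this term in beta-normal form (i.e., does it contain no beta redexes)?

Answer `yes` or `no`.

Term: (((((\f.(\g.(\h.((f h) (g h))))) (\a.a)) ((\f.(\g.(\h.((f h) (g h))))) (\d.(\e.((d e) e))))) ((\f.(\g.(\h.(f (g h))))) (\b.(\c.b)))) (\f.(\g.(\h.((f h) (g h))))))
Found 3 beta redex(es).

Answer: no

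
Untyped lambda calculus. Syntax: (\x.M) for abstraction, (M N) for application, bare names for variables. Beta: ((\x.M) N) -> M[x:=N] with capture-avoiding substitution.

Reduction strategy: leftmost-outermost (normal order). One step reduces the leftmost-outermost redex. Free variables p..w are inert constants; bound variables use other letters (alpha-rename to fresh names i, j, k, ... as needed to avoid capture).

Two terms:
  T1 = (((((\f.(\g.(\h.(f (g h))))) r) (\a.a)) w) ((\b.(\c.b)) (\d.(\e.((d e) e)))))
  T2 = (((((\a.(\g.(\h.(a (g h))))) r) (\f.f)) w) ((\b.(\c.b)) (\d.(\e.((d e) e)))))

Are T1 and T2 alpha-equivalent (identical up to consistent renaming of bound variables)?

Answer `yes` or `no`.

Term 1: (((((\f.(\g.(\h.(f (g h))))) r) (\a.a)) w) ((\b.(\c.b)) (\d.(\e.((d e) e)))))
Term 2: (((((\a.(\g.(\h.(a (g h))))) r) (\f.f)) w) ((\b.(\c.b)) (\d.(\e.((d e) e)))))
Alpha-equivalence: compare structure up to binder renaming.
Result: True

Answer: yes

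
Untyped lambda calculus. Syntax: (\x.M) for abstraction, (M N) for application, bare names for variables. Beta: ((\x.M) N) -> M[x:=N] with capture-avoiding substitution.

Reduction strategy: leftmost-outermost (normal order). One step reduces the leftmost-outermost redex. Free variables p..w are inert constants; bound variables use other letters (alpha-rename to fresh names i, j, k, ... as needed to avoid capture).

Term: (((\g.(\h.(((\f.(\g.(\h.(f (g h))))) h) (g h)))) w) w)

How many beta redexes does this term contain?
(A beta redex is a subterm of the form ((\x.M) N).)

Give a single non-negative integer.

Term: (((\g.(\h.(((\f.(\g.(\h.(f (g h))))) h) (g h)))) w) w)
  Redex: ((\g.(\h.(((\f.(\g.(\h.(f (g h))))) h) (g h)))) w)
  Redex: ((\f.(\g.(\h.(f (g h))))) h)
Total redexes: 2

Answer: 2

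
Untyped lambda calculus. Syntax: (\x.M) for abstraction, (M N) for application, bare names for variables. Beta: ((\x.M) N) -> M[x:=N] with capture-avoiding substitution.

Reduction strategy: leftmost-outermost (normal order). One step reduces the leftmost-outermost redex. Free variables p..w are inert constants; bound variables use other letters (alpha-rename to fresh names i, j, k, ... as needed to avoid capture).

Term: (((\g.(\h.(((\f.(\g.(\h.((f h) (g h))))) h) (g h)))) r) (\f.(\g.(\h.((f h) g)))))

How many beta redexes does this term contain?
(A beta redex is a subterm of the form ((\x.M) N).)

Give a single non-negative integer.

Answer: 2

Derivation:
Term: (((\g.(\h.(((\f.(\g.(\h.((f h) (g h))))) h) (g h)))) r) (\f.(\g.(\h.((f h) g)))))
  Redex: ((\g.(\h.(((\f.(\g.(\h.((f h) (g h))))) h) (g h)))) r)
  Redex: ((\f.(\g.(\h.((f h) (g h))))) h)
Total redexes: 2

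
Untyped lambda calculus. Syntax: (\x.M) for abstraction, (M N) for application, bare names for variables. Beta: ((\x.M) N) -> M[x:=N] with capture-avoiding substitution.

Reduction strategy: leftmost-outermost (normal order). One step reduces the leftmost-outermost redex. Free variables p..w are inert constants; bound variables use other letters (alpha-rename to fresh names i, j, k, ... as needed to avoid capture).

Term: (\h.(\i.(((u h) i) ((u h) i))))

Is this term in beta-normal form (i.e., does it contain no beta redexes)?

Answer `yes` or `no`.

Term: (\h.(\i.(((u h) i) ((u h) i))))
No beta redexes found.

Answer: yes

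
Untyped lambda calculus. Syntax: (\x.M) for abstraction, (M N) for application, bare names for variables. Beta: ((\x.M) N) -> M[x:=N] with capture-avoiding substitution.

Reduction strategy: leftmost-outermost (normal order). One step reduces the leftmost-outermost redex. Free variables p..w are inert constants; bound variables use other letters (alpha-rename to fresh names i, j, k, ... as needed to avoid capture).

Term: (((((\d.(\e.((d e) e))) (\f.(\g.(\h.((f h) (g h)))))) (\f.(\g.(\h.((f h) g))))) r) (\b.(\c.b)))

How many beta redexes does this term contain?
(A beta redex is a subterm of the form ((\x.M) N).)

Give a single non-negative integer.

Answer: 1

Derivation:
Term: (((((\d.(\e.((d e) e))) (\f.(\g.(\h.((f h) (g h)))))) (\f.(\g.(\h.((f h) g))))) r) (\b.(\c.b)))
  Redex: ((\d.(\e.((d e) e))) (\f.(\g.(\h.((f h) (g h))))))
Total redexes: 1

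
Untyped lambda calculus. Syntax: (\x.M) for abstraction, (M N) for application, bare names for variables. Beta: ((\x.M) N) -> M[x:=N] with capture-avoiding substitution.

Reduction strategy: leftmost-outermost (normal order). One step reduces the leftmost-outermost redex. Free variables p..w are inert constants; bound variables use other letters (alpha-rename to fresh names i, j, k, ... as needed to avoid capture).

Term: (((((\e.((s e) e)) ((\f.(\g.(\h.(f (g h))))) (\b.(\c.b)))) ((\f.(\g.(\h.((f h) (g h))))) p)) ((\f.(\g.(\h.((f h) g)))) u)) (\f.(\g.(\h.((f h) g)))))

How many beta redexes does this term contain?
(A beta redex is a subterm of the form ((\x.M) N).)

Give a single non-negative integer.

Answer: 4

Derivation:
Term: (((((\e.((s e) e)) ((\f.(\g.(\h.(f (g h))))) (\b.(\c.b)))) ((\f.(\g.(\h.((f h) (g h))))) p)) ((\f.(\g.(\h.((f h) g)))) u)) (\f.(\g.(\h.((f h) g)))))
  Redex: ((\e.((s e) e)) ((\f.(\g.(\h.(f (g h))))) (\b.(\c.b))))
  Redex: ((\f.(\g.(\h.(f (g h))))) (\b.(\c.b)))
  Redex: ((\f.(\g.(\h.((f h) (g h))))) p)
  Redex: ((\f.(\g.(\h.((f h) g)))) u)
Total redexes: 4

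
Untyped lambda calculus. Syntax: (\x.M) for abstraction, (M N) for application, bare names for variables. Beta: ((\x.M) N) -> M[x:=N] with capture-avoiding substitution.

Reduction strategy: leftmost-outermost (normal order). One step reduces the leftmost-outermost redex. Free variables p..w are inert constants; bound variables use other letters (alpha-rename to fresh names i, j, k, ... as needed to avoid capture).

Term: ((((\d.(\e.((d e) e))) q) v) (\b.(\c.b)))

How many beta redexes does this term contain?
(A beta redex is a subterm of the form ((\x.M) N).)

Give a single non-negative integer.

Answer: 1

Derivation:
Term: ((((\d.(\e.((d e) e))) q) v) (\b.(\c.b)))
  Redex: ((\d.(\e.((d e) e))) q)
Total redexes: 1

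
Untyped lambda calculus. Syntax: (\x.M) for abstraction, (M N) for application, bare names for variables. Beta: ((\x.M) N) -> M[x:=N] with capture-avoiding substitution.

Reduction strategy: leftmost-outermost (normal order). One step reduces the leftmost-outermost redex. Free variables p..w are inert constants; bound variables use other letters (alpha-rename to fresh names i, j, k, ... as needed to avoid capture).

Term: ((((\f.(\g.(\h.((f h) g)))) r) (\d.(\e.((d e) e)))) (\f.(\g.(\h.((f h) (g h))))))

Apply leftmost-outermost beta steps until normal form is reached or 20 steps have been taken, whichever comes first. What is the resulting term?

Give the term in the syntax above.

Answer: ((r (\f.(\g.(\h.((f h) (g h)))))) (\d.(\e.((d e) e))))

Derivation:
Step 0: ((((\f.(\g.(\h.((f h) g)))) r) (\d.(\e.((d e) e)))) (\f.(\g.(\h.((f h) (g h))))))
Step 1: (((\g.(\h.((r h) g))) (\d.(\e.((d e) e)))) (\f.(\g.(\h.((f h) (g h))))))
Step 2: ((\h.((r h) (\d.(\e.((d e) e))))) (\f.(\g.(\h.((f h) (g h))))))
Step 3: ((r (\f.(\g.(\h.((f h) (g h)))))) (\d.(\e.((d e) e))))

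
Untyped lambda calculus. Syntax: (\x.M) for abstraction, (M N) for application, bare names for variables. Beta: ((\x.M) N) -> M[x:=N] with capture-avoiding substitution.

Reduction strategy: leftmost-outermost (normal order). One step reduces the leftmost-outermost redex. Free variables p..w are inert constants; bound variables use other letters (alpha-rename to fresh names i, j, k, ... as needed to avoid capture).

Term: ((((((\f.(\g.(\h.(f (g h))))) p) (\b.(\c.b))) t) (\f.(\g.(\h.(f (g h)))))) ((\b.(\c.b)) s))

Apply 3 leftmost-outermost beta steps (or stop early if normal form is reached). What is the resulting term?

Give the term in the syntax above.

Step 0: ((((((\f.(\g.(\h.(f (g h))))) p) (\b.(\c.b))) t) (\f.(\g.(\h.(f (g h)))))) ((\b.(\c.b)) s))
Step 1: (((((\g.(\h.(p (g h)))) (\b.(\c.b))) t) (\f.(\g.(\h.(f (g h)))))) ((\b.(\c.b)) s))
Step 2: ((((\h.(p ((\b.(\c.b)) h))) t) (\f.(\g.(\h.(f (g h)))))) ((\b.(\c.b)) s))
Step 3: (((p ((\b.(\c.b)) t)) (\f.(\g.(\h.(f (g h)))))) ((\b.(\c.b)) s))

Answer: (((p ((\b.(\c.b)) t)) (\f.(\g.(\h.(f (g h)))))) ((\b.(\c.b)) s))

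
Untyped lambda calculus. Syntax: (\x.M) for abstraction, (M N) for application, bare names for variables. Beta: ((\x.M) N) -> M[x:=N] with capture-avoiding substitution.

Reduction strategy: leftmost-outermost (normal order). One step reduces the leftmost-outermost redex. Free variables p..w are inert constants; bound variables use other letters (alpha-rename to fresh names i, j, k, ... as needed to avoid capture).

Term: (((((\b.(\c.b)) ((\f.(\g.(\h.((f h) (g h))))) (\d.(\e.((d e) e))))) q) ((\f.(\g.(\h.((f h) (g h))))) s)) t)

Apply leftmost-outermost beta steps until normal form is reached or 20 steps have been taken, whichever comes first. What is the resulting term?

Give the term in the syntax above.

Answer: ((t (\h.((s h) (t h)))) (\h.((s h) (t h))))

Derivation:
Step 0: (((((\b.(\c.b)) ((\f.(\g.(\h.((f h) (g h))))) (\d.(\e.((d e) e))))) q) ((\f.(\g.(\h.((f h) (g h))))) s)) t)
Step 1: ((((\c.((\f.(\g.(\h.((f h) (g h))))) (\d.(\e.((d e) e))))) q) ((\f.(\g.(\h.((f h) (g h))))) s)) t)
Step 2: ((((\f.(\g.(\h.((f h) (g h))))) (\d.(\e.((d e) e)))) ((\f.(\g.(\h.((f h) (g h))))) s)) t)
Step 3: (((\g.(\h.(((\d.(\e.((d e) e))) h) (g h)))) ((\f.(\g.(\h.((f h) (g h))))) s)) t)
Step 4: ((\h.(((\d.(\e.((d e) e))) h) (((\f.(\g.(\h.((f h) (g h))))) s) h))) t)
Step 5: (((\d.(\e.((d e) e))) t) (((\f.(\g.(\h.((f h) (g h))))) s) t))
Step 6: ((\e.((t e) e)) (((\f.(\g.(\h.((f h) (g h))))) s) t))
Step 7: ((t (((\f.(\g.(\h.((f h) (g h))))) s) t)) (((\f.(\g.(\h.((f h) (g h))))) s) t))
Step 8: ((t ((\g.(\h.((s h) (g h)))) t)) (((\f.(\g.(\h.((f h) (g h))))) s) t))
Step 9: ((t (\h.((s h) (t h)))) (((\f.(\g.(\h.((f h) (g h))))) s) t))
Step 10: ((t (\h.((s h) (t h)))) ((\g.(\h.((s h) (g h)))) t))
Step 11: ((t (\h.((s h) (t h)))) (\h.((s h) (t h))))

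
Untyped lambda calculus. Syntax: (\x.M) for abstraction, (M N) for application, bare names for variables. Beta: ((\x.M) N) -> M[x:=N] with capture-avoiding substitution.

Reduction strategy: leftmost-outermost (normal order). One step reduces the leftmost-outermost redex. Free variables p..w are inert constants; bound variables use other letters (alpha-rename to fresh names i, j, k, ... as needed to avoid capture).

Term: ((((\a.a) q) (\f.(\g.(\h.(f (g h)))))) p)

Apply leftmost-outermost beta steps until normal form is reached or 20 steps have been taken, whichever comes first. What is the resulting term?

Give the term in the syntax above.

Answer: ((q (\f.(\g.(\h.(f (g h)))))) p)

Derivation:
Step 0: ((((\a.a) q) (\f.(\g.(\h.(f (g h)))))) p)
Step 1: ((q (\f.(\g.(\h.(f (g h)))))) p)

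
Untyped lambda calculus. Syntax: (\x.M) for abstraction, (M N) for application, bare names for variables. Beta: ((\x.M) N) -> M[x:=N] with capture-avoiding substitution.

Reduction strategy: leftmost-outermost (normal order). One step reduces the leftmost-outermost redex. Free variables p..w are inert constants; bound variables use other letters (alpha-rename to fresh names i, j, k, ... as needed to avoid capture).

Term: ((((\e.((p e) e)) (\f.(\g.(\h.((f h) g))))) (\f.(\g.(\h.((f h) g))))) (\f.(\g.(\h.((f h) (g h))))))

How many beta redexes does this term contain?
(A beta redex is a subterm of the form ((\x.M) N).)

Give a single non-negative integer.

Answer: 1

Derivation:
Term: ((((\e.((p e) e)) (\f.(\g.(\h.((f h) g))))) (\f.(\g.(\h.((f h) g))))) (\f.(\g.(\h.((f h) (g h))))))
  Redex: ((\e.((p e) e)) (\f.(\g.(\h.((f h) g)))))
Total redexes: 1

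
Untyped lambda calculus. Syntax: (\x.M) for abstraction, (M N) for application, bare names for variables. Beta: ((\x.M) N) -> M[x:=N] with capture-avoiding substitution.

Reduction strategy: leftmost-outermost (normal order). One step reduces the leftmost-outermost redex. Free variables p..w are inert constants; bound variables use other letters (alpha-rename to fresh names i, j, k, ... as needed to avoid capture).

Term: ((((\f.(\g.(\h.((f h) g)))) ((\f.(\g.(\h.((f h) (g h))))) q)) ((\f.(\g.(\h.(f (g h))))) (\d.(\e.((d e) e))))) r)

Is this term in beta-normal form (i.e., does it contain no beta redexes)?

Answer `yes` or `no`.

Answer: no

Derivation:
Term: ((((\f.(\g.(\h.((f h) g)))) ((\f.(\g.(\h.((f h) (g h))))) q)) ((\f.(\g.(\h.(f (g h))))) (\d.(\e.((d e) e))))) r)
Found 3 beta redex(es).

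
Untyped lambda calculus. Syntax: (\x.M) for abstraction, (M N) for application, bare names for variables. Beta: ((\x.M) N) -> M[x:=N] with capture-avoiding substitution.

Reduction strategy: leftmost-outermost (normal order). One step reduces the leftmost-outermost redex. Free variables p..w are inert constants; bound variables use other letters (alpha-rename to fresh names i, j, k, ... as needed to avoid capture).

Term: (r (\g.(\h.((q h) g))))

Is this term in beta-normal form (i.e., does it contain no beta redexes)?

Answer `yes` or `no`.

Term: (r (\g.(\h.((q h) g))))
No beta redexes found.

Answer: yes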